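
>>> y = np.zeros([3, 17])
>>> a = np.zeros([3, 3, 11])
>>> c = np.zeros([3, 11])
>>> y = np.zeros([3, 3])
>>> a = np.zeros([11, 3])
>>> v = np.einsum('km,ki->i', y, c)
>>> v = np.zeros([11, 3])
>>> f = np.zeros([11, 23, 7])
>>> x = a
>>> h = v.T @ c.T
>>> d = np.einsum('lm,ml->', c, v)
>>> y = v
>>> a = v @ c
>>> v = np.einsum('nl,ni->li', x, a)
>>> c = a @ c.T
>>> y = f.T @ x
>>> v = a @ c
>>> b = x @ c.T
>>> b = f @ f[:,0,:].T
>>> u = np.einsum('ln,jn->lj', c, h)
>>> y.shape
(7, 23, 3)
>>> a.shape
(11, 11)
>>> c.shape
(11, 3)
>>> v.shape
(11, 3)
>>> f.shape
(11, 23, 7)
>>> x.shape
(11, 3)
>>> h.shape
(3, 3)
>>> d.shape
()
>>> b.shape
(11, 23, 11)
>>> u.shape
(11, 3)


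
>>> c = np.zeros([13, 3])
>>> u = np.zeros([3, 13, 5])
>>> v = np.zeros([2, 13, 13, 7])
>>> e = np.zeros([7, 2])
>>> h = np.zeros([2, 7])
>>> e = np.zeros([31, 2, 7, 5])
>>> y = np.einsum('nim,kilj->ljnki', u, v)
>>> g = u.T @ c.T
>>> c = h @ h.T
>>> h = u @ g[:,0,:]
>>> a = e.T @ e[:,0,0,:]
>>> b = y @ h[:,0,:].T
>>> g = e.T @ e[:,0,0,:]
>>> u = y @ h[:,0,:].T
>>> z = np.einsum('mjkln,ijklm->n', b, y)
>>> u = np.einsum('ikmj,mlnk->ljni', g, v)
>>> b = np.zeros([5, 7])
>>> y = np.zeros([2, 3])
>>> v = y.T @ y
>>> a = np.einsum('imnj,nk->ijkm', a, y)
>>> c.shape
(2, 2)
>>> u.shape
(13, 5, 13, 5)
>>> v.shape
(3, 3)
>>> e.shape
(31, 2, 7, 5)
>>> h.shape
(3, 13, 13)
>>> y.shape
(2, 3)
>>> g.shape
(5, 7, 2, 5)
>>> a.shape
(5, 5, 3, 7)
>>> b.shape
(5, 7)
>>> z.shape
(3,)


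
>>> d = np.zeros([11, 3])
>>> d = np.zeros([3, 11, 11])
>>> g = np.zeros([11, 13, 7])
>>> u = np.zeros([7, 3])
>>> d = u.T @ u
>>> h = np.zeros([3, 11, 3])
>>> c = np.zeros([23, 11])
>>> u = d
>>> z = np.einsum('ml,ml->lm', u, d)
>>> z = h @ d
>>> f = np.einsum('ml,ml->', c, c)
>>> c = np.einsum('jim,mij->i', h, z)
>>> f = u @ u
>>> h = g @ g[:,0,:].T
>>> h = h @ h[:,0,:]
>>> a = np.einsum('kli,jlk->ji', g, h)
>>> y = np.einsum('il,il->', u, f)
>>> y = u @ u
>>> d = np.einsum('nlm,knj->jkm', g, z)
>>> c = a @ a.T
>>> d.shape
(3, 3, 7)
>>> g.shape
(11, 13, 7)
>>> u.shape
(3, 3)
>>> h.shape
(11, 13, 11)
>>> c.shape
(11, 11)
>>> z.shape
(3, 11, 3)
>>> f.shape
(3, 3)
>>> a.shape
(11, 7)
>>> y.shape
(3, 3)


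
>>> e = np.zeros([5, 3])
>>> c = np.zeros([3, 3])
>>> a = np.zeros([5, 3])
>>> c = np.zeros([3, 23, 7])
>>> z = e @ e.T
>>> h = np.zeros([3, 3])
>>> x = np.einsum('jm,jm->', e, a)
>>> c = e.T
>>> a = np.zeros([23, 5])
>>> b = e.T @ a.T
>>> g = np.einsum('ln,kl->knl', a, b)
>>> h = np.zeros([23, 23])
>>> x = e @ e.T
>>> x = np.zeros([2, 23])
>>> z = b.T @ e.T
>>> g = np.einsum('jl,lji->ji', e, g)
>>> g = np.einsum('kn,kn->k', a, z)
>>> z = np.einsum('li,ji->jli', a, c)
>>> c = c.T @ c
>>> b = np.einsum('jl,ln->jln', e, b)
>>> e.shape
(5, 3)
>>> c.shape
(5, 5)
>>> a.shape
(23, 5)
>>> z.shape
(3, 23, 5)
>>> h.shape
(23, 23)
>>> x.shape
(2, 23)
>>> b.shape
(5, 3, 23)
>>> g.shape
(23,)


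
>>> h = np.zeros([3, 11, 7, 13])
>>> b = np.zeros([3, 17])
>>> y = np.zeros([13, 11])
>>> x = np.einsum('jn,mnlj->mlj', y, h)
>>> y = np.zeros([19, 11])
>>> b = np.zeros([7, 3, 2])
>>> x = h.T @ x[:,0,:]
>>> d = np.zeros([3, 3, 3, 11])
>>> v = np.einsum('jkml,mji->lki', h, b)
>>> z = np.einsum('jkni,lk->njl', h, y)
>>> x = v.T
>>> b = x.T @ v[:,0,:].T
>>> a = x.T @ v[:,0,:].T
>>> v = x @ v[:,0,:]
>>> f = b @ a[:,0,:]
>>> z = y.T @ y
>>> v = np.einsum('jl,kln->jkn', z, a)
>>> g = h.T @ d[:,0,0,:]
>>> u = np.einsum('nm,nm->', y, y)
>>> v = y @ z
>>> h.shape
(3, 11, 7, 13)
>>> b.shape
(13, 11, 13)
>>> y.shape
(19, 11)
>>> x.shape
(2, 11, 13)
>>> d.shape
(3, 3, 3, 11)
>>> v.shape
(19, 11)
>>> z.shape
(11, 11)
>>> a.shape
(13, 11, 13)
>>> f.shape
(13, 11, 13)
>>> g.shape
(13, 7, 11, 11)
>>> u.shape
()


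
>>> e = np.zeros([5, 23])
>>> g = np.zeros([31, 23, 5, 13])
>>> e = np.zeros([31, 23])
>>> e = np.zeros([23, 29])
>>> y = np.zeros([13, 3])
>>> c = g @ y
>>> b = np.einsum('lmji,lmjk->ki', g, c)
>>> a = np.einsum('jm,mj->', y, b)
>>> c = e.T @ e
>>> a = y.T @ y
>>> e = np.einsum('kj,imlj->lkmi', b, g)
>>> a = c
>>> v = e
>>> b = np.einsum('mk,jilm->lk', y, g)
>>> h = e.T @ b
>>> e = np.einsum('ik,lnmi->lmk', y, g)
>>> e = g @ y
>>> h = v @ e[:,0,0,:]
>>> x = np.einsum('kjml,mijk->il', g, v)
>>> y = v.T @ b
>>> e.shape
(31, 23, 5, 3)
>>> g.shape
(31, 23, 5, 13)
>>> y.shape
(31, 23, 3, 3)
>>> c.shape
(29, 29)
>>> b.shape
(5, 3)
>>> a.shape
(29, 29)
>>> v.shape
(5, 3, 23, 31)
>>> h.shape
(5, 3, 23, 3)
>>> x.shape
(3, 13)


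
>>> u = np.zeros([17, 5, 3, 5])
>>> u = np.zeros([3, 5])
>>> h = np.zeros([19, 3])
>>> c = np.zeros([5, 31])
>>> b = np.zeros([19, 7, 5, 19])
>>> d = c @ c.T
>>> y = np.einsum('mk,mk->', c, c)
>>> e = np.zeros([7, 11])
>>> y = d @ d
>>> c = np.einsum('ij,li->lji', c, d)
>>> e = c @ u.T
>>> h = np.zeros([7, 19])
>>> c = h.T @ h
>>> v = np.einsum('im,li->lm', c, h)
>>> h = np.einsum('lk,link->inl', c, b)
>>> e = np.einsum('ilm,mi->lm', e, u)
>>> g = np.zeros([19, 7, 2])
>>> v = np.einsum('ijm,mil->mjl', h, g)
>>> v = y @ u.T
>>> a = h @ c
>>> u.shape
(3, 5)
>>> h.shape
(7, 5, 19)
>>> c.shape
(19, 19)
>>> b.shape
(19, 7, 5, 19)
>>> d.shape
(5, 5)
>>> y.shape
(5, 5)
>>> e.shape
(31, 3)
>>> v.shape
(5, 3)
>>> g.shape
(19, 7, 2)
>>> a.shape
(7, 5, 19)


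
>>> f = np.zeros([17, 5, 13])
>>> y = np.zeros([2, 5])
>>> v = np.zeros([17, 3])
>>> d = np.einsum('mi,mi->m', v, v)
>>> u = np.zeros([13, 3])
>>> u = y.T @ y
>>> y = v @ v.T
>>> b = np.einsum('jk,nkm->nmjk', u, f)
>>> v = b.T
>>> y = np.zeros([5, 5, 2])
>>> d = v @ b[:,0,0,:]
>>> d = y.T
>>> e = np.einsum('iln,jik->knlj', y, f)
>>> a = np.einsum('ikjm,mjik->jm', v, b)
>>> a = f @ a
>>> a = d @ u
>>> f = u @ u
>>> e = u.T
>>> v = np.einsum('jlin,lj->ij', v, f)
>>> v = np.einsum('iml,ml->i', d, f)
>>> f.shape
(5, 5)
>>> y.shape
(5, 5, 2)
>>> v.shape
(2,)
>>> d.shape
(2, 5, 5)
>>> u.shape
(5, 5)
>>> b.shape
(17, 13, 5, 5)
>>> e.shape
(5, 5)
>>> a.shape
(2, 5, 5)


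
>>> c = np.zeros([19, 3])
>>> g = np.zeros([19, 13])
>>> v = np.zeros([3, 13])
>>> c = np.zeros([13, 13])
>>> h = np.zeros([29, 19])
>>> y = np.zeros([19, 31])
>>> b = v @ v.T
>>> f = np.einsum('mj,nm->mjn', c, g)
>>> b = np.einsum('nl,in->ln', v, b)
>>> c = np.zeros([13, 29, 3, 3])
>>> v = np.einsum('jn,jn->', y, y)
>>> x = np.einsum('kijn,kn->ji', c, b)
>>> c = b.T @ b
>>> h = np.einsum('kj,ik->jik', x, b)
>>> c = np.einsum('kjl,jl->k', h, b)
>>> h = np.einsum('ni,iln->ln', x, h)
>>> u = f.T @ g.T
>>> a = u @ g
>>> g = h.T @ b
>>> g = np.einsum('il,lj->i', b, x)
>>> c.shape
(29,)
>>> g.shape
(13,)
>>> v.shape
()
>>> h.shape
(13, 3)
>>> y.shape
(19, 31)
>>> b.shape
(13, 3)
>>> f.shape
(13, 13, 19)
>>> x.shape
(3, 29)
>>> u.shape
(19, 13, 19)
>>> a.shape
(19, 13, 13)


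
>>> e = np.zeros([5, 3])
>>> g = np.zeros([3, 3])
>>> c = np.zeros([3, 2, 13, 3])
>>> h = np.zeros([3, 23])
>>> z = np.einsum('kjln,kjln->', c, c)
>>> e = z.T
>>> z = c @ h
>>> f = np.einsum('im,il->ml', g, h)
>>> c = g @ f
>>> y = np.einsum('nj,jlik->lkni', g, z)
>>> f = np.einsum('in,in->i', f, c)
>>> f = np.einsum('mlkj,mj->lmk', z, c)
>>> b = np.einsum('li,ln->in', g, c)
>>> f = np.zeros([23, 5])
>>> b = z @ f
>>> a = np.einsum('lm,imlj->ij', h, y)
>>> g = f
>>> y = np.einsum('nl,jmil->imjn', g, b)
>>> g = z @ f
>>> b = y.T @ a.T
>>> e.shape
()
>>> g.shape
(3, 2, 13, 5)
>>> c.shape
(3, 23)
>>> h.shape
(3, 23)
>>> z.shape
(3, 2, 13, 23)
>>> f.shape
(23, 5)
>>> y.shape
(13, 2, 3, 23)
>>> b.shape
(23, 3, 2, 2)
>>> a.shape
(2, 13)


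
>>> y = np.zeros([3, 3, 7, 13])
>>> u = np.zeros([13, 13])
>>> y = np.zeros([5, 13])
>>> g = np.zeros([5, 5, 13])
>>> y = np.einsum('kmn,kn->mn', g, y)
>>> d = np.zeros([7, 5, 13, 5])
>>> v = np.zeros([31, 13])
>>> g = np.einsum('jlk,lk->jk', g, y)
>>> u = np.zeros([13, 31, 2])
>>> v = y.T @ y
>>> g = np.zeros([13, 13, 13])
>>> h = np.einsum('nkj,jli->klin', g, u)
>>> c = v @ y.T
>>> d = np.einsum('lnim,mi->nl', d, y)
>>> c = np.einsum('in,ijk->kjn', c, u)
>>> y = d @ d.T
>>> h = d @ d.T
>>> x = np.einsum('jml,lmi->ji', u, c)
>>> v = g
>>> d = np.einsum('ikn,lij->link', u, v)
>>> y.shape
(5, 5)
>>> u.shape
(13, 31, 2)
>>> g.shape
(13, 13, 13)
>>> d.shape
(13, 13, 2, 31)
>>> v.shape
(13, 13, 13)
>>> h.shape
(5, 5)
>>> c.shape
(2, 31, 5)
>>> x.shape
(13, 5)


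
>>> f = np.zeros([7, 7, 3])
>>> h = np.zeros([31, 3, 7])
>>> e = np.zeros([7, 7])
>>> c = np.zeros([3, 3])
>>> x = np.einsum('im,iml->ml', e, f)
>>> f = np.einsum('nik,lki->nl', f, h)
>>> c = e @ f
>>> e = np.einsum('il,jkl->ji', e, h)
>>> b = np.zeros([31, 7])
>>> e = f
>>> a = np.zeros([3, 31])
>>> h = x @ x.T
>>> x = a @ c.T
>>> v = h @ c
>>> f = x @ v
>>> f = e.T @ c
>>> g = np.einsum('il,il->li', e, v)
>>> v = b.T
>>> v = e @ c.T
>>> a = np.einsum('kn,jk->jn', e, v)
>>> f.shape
(31, 31)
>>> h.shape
(7, 7)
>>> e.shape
(7, 31)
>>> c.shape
(7, 31)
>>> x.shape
(3, 7)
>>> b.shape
(31, 7)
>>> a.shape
(7, 31)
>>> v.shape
(7, 7)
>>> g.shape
(31, 7)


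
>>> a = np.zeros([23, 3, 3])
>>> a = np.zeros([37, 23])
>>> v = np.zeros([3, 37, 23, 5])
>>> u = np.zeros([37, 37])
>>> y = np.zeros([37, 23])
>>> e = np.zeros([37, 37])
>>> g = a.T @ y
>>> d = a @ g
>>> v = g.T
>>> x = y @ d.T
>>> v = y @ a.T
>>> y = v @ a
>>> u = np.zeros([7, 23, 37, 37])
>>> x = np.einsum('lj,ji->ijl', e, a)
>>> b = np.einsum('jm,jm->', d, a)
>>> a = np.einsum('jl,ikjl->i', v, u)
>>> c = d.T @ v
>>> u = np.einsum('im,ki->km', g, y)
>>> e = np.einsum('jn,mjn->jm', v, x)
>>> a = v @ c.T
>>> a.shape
(37, 23)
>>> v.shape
(37, 37)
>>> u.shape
(37, 23)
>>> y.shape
(37, 23)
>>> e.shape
(37, 23)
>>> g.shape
(23, 23)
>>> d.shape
(37, 23)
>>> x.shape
(23, 37, 37)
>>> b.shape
()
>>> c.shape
(23, 37)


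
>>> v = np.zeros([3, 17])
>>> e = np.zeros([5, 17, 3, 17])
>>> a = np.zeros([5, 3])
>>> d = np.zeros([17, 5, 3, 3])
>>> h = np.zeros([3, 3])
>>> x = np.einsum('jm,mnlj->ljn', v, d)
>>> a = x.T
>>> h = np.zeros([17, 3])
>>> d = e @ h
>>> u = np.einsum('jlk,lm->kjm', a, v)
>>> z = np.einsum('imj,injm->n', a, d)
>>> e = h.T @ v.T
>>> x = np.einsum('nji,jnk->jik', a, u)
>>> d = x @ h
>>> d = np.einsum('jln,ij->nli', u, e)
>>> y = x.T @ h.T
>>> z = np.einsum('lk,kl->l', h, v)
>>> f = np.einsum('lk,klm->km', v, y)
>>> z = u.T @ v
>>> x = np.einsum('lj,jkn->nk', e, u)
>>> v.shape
(3, 17)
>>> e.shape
(3, 3)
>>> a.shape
(5, 3, 3)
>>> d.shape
(17, 5, 3)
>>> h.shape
(17, 3)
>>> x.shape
(17, 5)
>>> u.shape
(3, 5, 17)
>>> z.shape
(17, 5, 17)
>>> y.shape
(17, 3, 17)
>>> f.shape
(17, 17)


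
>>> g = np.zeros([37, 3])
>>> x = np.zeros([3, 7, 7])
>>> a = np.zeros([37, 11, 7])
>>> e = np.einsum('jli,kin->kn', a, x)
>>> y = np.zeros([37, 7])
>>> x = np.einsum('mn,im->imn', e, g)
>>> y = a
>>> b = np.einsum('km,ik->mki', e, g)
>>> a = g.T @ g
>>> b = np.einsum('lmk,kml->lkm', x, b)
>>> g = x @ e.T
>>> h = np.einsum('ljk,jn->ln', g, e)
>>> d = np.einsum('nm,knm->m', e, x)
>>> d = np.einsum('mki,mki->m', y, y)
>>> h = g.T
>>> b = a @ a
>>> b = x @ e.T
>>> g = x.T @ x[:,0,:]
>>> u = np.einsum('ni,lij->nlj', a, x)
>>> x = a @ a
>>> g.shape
(7, 3, 7)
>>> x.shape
(3, 3)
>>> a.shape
(3, 3)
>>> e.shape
(3, 7)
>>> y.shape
(37, 11, 7)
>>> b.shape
(37, 3, 3)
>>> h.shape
(3, 3, 37)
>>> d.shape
(37,)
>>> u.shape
(3, 37, 7)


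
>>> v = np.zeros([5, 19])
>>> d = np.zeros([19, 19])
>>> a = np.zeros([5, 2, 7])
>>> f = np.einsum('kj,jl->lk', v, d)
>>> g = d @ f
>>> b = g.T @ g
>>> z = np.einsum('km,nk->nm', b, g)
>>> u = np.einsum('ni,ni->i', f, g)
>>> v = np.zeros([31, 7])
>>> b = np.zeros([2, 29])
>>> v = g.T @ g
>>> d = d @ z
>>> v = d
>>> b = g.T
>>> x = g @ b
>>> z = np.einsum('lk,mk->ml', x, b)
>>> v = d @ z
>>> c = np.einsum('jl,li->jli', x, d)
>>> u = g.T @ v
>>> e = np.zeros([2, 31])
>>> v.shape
(19, 19)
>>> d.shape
(19, 5)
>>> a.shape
(5, 2, 7)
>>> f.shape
(19, 5)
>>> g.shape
(19, 5)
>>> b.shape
(5, 19)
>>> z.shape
(5, 19)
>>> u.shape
(5, 19)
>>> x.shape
(19, 19)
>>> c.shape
(19, 19, 5)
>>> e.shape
(2, 31)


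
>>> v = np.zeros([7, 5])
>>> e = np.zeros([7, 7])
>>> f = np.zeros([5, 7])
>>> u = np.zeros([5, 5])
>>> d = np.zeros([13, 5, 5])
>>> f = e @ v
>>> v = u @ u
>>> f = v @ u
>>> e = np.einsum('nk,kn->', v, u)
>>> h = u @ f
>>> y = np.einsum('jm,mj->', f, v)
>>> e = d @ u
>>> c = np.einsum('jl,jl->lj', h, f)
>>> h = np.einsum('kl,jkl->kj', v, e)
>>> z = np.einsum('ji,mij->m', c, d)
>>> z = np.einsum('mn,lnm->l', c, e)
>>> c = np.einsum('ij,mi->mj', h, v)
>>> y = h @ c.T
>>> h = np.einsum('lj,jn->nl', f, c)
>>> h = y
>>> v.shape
(5, 5)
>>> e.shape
(13, 5, 5)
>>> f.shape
(5, 5)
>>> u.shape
(5, 5)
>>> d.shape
(13, 5, 5)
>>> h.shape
(5, 5)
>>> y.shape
(5, 5)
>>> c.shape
(5, 13)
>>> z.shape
(13,)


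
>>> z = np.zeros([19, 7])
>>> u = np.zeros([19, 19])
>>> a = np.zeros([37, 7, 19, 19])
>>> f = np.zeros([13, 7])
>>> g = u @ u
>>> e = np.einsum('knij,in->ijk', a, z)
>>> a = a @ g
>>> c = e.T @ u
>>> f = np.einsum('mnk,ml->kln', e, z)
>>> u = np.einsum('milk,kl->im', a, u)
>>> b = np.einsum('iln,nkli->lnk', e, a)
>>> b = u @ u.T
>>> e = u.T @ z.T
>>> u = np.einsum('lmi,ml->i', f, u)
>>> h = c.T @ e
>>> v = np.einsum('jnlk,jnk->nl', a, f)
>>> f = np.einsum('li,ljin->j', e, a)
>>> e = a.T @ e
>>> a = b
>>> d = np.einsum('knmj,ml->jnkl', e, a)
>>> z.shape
(19, 7)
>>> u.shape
(19,)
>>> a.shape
(7, 7)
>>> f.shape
(7,)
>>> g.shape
(19, 19)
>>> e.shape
(19, 19, 7, 19)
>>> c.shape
(37, 19, 19)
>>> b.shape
(7, 7)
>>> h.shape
(19, 19, 19)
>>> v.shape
(7, 19)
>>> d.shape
(19, 19, 19, 7)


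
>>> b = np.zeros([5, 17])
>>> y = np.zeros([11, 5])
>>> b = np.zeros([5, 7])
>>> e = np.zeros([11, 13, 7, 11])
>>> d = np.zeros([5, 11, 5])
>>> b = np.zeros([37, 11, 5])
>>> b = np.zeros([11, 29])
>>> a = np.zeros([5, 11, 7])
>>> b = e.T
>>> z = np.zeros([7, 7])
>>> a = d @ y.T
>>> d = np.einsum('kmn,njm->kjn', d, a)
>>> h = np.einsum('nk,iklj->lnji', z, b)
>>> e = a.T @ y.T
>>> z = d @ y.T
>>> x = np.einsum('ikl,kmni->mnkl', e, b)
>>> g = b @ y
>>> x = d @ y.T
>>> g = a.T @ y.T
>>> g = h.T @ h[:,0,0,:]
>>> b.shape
(11, 7, 13, 11)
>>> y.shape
(11, 5)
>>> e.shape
(11, 11, 11)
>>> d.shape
(5, 11, 5)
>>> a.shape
(5, 11, 11)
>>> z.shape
(5, 11, 11)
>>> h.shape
(13, 7, 11, 11)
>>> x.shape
(5, 11, 11)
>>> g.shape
(11, 11, 7, 11)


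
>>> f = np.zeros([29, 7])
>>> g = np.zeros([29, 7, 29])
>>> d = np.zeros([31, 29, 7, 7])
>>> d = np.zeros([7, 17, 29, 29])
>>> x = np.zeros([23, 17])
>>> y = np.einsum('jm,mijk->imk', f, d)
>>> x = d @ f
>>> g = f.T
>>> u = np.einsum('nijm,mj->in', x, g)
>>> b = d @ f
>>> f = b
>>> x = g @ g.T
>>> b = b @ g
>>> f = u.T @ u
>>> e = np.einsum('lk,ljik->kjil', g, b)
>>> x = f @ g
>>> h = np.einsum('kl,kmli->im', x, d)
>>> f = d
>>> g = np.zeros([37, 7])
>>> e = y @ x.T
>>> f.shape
(7, 17, 29, 29)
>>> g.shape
(37, 7)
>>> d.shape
(7, 17, 29, 29)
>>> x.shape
(7, 29)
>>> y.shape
(17, 7, 29)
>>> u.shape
(17, 7)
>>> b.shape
(7, 17, 29, 29)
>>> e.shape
(17, 7, 7)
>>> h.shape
(29, 17)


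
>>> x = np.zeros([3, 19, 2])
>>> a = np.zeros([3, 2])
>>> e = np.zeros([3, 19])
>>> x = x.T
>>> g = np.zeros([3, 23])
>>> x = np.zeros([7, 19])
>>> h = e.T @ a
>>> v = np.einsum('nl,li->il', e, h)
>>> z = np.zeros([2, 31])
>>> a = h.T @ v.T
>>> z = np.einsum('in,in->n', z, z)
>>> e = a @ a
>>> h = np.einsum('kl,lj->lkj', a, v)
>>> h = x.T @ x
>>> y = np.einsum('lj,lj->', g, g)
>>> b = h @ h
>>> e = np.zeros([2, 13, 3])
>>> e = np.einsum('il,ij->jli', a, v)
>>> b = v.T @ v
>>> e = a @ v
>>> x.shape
(7, 19)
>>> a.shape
(2, 2)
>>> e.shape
(2, 19)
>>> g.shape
(3, 23)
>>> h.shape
(19, 19)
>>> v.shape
(2, 19)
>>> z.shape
(31,)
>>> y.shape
()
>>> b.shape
(19, 19)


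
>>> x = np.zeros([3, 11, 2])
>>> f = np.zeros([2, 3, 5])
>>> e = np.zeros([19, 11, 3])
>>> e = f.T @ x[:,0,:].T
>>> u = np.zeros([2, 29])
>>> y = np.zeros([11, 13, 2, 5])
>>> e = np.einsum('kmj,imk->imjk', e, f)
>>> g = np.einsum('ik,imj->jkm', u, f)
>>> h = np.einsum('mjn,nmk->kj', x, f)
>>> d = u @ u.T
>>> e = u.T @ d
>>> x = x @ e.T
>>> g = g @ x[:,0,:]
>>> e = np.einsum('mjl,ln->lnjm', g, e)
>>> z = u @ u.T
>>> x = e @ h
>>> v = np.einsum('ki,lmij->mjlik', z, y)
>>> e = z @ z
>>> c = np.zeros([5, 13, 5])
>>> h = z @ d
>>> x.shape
(29, 2, 29, 11)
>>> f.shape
(2, 3, 5)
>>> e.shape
(2, 2)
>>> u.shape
(2, 29)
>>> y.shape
(11, 13, 2, 5)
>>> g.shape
(5, 29, 29)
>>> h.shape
(2, 2)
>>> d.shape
(2, 2)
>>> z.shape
(2, 2)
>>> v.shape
(13, 5, 11, 2, 2)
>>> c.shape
(5, 13, 5)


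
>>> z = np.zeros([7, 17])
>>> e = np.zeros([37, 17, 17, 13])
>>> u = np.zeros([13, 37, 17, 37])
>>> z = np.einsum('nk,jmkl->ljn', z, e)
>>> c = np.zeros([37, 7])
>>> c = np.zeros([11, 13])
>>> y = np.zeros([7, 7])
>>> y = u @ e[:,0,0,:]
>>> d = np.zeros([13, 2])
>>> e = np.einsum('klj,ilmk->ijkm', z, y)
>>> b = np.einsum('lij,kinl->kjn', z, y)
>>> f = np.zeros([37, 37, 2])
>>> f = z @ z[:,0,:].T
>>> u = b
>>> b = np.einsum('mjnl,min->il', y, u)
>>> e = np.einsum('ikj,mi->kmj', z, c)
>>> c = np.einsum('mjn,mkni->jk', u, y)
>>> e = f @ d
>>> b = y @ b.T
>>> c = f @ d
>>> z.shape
(13, 37, 7)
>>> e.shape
(13, 37, 2)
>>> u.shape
(13, 7, 17)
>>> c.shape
(13, 37, 2)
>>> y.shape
(13, 37, 17, 13)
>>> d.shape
(13, 2)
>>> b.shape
(13, 37, 17, 7)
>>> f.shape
(13, 37, 13)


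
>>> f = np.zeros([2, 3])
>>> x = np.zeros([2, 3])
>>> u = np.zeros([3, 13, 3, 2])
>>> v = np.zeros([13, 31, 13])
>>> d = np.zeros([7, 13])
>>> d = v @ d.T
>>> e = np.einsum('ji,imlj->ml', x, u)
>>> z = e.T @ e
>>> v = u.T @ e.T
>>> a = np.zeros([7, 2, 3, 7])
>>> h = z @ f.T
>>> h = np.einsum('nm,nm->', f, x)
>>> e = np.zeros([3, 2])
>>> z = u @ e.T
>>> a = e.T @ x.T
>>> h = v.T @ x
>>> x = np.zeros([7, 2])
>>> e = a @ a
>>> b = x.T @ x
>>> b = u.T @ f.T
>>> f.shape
(2, 3)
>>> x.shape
(7, 2)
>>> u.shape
(3, 13, 3, 2)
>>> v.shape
(2, 3, 13, 13)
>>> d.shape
(13, 31, 7)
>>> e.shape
(2, 2)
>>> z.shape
(3, 13, 3, 3)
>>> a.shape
(2, 2)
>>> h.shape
(13, 13, 3, 3)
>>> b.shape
(2, 3, 13, 2)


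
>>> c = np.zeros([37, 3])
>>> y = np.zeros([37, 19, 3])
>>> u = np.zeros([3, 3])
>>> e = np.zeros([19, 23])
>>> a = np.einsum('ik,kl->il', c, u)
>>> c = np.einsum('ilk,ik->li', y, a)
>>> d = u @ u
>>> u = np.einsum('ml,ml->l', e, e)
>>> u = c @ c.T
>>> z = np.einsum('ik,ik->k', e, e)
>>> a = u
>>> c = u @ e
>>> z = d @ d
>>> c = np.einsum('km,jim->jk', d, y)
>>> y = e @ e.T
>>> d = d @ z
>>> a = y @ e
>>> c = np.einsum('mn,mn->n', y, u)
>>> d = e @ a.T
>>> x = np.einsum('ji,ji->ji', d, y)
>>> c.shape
(19,)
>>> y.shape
(19, 19)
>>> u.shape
(19, 19)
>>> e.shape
(19, 23)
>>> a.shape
(19, 23)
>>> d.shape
(19, 19)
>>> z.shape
(3, 3)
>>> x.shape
(19, 19)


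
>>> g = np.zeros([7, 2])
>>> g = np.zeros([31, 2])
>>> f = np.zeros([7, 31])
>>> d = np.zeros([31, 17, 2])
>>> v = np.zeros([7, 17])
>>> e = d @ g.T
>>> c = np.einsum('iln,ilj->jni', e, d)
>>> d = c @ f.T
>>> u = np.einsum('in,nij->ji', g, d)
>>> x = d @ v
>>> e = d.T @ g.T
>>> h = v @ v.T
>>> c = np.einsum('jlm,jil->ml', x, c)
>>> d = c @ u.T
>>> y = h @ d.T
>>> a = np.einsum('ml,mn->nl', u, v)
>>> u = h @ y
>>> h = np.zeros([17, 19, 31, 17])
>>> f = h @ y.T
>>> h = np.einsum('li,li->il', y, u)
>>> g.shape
(31, 2)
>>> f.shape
(17, 19, 31, 7)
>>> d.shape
(17, 7)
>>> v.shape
(7, 17)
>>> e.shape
(7, 31, 31)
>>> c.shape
(17, 31)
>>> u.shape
(7, 17)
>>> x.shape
(2, 31, 17)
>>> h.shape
(17, 7)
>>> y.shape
(7, 17)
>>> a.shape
(17, 31)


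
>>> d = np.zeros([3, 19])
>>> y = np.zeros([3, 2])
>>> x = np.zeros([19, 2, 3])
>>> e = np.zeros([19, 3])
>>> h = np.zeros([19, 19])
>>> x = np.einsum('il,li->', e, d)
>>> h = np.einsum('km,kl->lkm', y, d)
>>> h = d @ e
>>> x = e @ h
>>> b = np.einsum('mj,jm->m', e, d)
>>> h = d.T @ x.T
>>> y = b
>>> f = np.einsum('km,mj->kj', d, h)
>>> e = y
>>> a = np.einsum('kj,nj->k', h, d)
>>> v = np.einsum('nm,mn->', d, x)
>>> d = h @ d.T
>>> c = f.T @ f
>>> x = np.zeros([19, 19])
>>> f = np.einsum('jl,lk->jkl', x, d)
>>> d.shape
(19, 3)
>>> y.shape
(19,)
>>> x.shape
(19, 19)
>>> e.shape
(19,)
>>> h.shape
(19, 19)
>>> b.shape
(19,)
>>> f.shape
(19, 3, 19)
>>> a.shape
(19,)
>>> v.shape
()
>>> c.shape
(19, 19)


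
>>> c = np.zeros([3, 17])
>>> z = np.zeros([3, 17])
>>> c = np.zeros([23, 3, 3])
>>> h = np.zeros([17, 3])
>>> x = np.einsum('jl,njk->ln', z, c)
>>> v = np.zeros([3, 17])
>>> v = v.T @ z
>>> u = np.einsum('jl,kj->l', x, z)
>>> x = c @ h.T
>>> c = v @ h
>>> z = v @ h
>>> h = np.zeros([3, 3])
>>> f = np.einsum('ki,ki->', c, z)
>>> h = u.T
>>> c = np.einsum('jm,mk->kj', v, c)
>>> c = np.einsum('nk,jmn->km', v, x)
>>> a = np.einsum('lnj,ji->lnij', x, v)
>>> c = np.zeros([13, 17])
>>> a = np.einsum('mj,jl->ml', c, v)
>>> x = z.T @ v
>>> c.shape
(13, 17)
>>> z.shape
(17, 3)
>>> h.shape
(23,)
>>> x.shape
(3, 17)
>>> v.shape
(17, 17)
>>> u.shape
(23,)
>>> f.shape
()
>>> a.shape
(13, 17)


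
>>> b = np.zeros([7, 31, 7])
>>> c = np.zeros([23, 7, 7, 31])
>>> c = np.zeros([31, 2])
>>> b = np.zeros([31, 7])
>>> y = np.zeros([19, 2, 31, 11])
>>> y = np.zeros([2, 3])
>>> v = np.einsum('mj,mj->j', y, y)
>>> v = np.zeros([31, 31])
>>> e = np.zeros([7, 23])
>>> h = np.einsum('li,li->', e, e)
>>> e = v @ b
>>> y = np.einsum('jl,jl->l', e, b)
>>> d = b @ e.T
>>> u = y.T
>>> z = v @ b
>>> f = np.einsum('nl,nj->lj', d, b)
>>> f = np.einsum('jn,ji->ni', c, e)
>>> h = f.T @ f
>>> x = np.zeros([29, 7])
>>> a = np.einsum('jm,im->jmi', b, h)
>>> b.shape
(31, 7)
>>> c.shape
(31, 2)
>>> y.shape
(7,)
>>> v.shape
(31, 31)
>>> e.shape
(31, 7)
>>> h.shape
(7, 7)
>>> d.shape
(31, 31)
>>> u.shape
(7,)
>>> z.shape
(31, 7)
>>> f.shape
(2, 7)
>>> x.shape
(29, 7)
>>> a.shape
(31, 7, 7)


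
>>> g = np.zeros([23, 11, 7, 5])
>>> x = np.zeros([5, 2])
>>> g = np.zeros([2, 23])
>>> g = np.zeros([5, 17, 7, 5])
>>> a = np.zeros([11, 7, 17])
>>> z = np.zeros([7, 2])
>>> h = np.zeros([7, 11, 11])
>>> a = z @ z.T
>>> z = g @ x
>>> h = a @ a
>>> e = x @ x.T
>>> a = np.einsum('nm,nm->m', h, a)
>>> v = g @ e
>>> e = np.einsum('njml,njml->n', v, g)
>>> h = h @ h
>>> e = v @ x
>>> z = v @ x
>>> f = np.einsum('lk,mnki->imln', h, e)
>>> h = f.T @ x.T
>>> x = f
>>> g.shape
(5, 17, 7, 5)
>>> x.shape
(2, 5, 7, 17)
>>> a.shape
(7,)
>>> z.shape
(5, 17, 7, 2)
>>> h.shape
(17, 7, 5, 5)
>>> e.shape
(5, 17, 7, 2)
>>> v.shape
(5, 17, 7, 5)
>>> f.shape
(2, 5, 7, 17)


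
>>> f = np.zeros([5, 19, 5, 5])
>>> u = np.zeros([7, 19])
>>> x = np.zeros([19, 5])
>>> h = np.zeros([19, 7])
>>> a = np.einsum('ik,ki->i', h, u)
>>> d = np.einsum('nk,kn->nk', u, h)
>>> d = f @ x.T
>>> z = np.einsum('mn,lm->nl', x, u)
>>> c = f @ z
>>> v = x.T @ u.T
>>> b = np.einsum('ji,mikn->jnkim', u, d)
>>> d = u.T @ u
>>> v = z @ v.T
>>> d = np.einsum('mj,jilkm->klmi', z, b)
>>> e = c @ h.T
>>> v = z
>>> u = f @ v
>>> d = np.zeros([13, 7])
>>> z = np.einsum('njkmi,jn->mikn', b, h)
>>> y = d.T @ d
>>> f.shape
(5, 19, 5, 5)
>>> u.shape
(5, 19, 5, 7)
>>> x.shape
(19, 5)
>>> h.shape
(19, 7)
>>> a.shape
(19,)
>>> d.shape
(13, 7)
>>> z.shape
(19, 5, 5, 7)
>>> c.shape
(5, 19, 5, 7)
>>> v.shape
(5, 7)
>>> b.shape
(7, 19, 5, 19, 5)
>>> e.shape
(5, 19, 5, 19)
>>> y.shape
(7, 7)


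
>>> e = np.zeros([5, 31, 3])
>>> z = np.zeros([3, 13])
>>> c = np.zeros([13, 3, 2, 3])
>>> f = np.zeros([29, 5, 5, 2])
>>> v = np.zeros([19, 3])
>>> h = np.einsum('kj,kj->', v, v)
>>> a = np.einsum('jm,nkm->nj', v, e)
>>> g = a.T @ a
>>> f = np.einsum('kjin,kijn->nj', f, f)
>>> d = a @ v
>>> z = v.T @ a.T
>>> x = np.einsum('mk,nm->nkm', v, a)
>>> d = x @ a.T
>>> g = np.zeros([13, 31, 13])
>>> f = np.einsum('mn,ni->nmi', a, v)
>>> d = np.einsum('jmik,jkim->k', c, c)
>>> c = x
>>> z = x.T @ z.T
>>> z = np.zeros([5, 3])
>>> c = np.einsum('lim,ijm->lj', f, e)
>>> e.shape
(5, 31, 3)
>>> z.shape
(5, 3)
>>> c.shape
(19, 31)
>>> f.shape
(19, 5, 3)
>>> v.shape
(19, 3)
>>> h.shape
()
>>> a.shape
(5, 19)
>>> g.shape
(13, 31, 13)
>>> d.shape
(3,)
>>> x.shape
(5, 3, 19)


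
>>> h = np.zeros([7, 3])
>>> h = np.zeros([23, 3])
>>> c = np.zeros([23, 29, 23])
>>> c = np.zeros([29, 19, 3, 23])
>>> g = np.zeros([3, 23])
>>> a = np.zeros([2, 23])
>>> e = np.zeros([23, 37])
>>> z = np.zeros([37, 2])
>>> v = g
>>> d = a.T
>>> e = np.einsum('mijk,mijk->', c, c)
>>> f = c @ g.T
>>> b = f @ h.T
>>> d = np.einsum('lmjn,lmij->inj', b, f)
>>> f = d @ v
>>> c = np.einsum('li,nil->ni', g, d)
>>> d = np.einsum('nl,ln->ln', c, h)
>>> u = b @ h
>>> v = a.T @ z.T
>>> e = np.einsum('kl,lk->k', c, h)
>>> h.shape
(23, 3)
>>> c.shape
(3, 23)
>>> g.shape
(3, 23)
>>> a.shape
(2, 23)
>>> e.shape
(3,)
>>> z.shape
(37, 2)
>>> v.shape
(23, 37)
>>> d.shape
(23, 3)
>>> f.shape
(3, 23, 23)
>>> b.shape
(29, 19, 3, 23)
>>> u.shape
(29, 19, 3, 3)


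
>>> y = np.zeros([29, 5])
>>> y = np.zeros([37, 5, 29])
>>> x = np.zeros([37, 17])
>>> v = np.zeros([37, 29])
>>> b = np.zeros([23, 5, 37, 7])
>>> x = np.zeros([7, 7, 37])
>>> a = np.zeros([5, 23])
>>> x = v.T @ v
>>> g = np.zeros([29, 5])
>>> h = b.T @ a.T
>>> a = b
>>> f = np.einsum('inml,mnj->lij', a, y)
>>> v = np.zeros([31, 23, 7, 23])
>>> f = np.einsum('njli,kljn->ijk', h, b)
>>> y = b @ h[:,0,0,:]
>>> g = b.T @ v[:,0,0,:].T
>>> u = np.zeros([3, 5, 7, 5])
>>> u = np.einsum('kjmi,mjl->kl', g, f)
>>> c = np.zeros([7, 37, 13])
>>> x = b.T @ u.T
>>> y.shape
(23, 5, 37, 5)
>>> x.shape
(7, 37, 5, 7)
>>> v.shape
(31, 23, 7, 23)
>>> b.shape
(23, 5, 37, 7)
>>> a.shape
(23, 5, 37, 7)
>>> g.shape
(7, 37, 5, 31)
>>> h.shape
(7, 37, 5, 5)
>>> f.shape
(5, 37, 23)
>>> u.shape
(7, 23)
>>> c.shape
(7, 37, 13)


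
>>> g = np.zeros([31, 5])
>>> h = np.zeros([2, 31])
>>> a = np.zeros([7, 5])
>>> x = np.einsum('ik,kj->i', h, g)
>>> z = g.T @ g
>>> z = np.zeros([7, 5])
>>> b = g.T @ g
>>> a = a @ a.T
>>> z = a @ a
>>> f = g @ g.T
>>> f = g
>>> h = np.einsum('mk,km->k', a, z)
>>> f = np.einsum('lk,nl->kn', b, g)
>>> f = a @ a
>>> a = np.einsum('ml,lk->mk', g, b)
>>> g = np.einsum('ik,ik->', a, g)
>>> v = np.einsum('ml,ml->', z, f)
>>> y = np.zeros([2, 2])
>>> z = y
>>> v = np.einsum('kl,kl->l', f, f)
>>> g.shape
()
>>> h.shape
(7,)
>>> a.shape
(31, 5)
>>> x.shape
(2,)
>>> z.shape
(2, 2)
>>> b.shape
(5, 5)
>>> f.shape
(7, 7)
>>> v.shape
(7,)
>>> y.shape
(2, 2)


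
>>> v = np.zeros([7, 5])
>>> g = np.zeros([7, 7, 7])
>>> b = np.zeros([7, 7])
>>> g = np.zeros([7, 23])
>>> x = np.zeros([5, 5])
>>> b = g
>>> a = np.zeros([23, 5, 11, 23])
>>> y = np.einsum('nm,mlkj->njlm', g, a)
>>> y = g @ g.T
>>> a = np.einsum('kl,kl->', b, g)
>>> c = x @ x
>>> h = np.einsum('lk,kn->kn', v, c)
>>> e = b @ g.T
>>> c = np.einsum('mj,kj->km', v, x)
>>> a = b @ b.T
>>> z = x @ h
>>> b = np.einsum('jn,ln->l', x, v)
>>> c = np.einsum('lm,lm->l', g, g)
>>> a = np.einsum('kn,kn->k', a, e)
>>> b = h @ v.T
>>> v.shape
(7, 5)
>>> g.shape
(7, 23)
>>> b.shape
(5, 7)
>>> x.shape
(5, 5)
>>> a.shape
(7,)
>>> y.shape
(7, 7)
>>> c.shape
(7,)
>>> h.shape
(5, 5)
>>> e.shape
(7, 7)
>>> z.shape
(5, 5)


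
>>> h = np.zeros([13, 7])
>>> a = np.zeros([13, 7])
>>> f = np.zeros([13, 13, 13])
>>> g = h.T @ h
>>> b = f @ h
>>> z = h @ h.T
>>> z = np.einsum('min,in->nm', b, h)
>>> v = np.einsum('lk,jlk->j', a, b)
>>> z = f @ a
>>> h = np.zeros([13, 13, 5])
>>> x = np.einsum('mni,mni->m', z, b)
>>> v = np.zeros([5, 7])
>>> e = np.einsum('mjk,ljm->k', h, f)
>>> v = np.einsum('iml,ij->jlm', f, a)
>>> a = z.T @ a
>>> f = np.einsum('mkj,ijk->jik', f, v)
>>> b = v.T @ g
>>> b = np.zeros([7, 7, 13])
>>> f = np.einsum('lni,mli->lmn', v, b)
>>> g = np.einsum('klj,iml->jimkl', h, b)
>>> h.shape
(13, 13, 5)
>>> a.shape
(7, 13, 7)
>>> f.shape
(7, 7, 13)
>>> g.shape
(5, 7, 7, 13, 13)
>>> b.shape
(7, 7, 13)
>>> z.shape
(13, 13, 7)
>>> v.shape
(7, 13, 13)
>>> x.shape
(13,)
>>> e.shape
(5,)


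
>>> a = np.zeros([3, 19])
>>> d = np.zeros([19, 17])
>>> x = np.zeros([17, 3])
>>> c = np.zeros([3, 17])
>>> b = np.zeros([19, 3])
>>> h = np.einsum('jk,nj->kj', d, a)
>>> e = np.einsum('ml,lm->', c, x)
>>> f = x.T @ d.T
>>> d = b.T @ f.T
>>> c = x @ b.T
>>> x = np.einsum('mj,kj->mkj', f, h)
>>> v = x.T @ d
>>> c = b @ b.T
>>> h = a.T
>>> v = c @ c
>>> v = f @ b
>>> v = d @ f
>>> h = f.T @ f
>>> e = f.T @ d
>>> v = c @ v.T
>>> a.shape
(3, 19)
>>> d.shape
(3, 3)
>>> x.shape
(3, 17, 19)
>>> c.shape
(19, 19)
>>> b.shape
(19, 3)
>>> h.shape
(19, 19)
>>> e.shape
(19, 3)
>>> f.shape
(3, 19)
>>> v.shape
(19, 3)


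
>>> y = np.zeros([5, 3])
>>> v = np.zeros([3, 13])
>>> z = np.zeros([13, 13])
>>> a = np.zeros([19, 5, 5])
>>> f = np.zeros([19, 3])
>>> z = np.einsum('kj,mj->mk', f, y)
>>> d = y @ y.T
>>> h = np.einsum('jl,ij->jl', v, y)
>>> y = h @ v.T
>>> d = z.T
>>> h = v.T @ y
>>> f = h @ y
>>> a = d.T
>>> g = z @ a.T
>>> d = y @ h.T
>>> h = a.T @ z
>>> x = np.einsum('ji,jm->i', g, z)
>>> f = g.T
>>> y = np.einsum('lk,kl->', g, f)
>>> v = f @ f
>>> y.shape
()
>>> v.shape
(5, 5)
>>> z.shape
(5, 19)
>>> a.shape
(5, 19)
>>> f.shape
(5, 5)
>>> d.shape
(3, 13)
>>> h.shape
(19, 19)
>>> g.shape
(5, 5)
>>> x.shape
(5,)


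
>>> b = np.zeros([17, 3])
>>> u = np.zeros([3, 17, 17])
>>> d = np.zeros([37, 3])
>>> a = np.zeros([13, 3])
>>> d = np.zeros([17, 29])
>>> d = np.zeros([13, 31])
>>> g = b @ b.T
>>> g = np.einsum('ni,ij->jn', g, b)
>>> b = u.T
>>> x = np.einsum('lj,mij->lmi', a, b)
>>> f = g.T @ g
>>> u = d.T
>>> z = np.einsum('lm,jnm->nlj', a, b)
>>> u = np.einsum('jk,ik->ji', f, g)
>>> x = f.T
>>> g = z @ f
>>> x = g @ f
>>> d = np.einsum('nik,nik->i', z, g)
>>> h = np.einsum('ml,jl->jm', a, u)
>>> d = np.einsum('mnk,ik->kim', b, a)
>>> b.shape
(17, 17, 3)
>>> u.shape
(17, 3)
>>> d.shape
(3, 13, 17)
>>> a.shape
(13, 3)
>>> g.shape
(17, 13, 17)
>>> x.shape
(17, 13, 17)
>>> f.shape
(17, 17)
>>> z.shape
(17, 13, 17)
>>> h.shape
(17, 13)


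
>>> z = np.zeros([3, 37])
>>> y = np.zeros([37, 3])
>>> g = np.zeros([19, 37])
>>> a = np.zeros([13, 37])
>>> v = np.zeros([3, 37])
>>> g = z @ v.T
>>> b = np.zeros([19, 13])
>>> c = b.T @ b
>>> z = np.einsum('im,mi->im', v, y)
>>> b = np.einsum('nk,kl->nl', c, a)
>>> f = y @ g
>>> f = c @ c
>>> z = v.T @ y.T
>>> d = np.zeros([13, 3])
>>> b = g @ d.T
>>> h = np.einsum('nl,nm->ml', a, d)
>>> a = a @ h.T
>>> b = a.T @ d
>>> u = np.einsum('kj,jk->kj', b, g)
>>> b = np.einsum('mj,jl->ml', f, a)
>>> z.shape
(37, 37)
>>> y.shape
(37, 3)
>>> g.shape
(3, 3)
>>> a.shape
(13, 3)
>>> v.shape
(3, 37)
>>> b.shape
(13, 3)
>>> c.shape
(13, 13)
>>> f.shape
(13, 13)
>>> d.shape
(13, 3)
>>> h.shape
(3, 37)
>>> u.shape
(3, 3)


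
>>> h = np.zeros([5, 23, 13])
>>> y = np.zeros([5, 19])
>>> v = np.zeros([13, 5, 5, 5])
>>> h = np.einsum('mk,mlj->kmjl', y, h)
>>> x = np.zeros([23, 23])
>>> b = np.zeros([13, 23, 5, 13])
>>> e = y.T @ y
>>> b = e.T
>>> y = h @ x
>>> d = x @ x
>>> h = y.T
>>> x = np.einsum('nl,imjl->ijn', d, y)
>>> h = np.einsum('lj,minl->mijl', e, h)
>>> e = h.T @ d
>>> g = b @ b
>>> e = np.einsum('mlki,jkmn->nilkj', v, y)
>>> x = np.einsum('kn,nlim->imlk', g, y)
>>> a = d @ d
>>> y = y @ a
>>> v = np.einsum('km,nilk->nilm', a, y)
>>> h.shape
(23, 13, 19, 19)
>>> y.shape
(19, 5, 13, 23)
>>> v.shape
(19, 5, 13, 23)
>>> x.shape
(13, 23, 5, 19)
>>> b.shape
(19, 19)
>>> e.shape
(23, 5, 5, 5, 19)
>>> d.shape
(23, 23)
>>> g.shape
(19, 19)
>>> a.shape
(23, 23)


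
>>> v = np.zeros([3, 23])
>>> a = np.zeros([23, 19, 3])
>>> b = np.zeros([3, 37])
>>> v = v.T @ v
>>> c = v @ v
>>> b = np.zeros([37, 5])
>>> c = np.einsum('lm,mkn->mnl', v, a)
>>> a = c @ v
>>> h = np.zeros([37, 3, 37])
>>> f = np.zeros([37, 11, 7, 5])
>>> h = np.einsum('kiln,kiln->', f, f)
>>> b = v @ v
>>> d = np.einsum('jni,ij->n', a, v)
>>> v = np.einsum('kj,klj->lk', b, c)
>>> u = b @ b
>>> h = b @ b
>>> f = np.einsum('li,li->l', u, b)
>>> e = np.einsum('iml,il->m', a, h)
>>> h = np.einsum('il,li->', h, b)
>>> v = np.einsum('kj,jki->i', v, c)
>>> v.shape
(23,)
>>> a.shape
(23, 3, 23)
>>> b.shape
(23, 23)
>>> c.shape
(23, 3, 23)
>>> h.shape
()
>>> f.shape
(23,)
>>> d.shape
(3,)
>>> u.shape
(23, 23)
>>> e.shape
(3,)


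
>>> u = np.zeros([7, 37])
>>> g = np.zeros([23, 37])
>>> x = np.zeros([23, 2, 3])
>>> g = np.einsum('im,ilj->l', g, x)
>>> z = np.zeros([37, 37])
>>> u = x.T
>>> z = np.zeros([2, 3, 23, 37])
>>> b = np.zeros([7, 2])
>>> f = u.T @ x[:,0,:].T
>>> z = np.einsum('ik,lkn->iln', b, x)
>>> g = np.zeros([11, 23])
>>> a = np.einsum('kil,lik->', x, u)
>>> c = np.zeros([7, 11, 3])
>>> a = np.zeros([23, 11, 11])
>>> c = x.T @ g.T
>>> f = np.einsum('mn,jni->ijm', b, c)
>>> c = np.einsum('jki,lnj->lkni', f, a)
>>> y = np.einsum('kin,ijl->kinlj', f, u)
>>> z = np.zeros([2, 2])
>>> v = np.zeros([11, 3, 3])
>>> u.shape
(3, 2, 23)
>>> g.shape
(11, 23)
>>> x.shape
(23, 2, 3)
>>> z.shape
(2, 2)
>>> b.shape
(7, 2)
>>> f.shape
(11, 3, 7)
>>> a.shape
(23, 11, 11)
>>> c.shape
(23, 3, 11, 7)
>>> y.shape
(11, 3, 7, 23, 2)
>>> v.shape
(11, 3, 3)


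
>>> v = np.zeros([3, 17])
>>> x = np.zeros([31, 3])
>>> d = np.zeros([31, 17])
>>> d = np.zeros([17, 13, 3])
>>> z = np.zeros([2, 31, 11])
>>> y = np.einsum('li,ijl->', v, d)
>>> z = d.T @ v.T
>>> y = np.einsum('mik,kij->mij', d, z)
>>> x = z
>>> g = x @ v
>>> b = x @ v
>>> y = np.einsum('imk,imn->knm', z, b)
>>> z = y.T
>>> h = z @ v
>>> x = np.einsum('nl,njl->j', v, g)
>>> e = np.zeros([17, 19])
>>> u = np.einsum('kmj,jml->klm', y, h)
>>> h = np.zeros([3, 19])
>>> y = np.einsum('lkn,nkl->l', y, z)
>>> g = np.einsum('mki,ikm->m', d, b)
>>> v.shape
(3, 17)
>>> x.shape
(13,)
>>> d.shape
(17, 13, 3)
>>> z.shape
(13, 17, 3)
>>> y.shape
(3,)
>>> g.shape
(17,)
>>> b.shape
(3, 13, 17)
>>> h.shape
(3, 19)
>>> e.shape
(17, 19)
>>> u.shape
(3, 17, 17)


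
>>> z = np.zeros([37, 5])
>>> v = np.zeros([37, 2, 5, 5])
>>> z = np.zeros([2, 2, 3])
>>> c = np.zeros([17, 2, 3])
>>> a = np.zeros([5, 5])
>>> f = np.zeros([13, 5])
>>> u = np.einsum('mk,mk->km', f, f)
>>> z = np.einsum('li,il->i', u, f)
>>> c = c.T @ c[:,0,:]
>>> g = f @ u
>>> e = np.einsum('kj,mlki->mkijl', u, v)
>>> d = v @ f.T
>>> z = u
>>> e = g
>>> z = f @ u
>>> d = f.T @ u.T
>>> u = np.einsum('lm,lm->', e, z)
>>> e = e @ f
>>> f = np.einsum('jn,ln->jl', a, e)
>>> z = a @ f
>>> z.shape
(5, 13)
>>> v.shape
(37, 2, 5, 5)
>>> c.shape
(3, 2, 3)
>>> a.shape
(5, 5)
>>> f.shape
(5, 13)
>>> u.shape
()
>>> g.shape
(13, 13)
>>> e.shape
(13, 5)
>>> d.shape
(5, 5)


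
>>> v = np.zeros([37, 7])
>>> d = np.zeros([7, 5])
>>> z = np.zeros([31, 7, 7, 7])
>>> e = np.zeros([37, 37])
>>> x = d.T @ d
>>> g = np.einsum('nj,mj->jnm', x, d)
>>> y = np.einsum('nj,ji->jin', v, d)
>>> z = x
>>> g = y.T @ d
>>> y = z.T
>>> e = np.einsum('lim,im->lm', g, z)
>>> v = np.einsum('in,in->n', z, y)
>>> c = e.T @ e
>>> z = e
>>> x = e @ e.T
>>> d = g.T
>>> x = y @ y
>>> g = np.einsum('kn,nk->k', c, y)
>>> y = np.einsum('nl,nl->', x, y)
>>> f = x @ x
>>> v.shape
(5,)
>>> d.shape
(5, 5, 37)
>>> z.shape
(37, 5)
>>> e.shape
(37, 5)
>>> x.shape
(5, 5)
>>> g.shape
(5,)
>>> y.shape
()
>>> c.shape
(5, 5)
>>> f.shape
(5, 5)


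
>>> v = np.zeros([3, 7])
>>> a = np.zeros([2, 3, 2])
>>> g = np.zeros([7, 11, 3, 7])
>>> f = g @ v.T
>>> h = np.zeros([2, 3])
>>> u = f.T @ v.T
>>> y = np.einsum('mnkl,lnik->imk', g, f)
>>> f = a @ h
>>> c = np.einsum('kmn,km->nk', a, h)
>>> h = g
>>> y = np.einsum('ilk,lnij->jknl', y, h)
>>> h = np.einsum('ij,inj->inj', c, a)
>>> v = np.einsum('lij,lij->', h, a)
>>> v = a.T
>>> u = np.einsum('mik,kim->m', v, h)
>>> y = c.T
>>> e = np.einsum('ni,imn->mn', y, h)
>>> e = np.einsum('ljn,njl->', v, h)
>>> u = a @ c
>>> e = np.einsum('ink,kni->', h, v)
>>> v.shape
(2, 3, 2)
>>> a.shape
(2, 3, 2)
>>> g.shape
(7, 11, 3, 7)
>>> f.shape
(2, 3, 3)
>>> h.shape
(2, 3, 2)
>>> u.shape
(2, 3, 2)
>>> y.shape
(2, 2)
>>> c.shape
(2, 2)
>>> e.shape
()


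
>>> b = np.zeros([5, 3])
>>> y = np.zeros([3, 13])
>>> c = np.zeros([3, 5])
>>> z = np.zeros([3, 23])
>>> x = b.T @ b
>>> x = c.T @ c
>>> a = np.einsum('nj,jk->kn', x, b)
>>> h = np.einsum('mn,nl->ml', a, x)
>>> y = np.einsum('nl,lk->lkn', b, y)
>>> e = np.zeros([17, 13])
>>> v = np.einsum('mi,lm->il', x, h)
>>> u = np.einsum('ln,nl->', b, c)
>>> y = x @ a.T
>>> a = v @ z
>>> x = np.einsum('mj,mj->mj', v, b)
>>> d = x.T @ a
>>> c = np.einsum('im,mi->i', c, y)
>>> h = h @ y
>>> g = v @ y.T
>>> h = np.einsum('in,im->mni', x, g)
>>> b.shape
(5, 3)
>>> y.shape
(5, 3)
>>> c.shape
(3,)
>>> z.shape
(3, 23)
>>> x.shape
(5, 3)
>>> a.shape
(5, 23)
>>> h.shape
(5, 3, 5)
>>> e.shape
(17, 13)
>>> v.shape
(5, 3)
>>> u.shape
()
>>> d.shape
(3, 23)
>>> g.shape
(5, 5)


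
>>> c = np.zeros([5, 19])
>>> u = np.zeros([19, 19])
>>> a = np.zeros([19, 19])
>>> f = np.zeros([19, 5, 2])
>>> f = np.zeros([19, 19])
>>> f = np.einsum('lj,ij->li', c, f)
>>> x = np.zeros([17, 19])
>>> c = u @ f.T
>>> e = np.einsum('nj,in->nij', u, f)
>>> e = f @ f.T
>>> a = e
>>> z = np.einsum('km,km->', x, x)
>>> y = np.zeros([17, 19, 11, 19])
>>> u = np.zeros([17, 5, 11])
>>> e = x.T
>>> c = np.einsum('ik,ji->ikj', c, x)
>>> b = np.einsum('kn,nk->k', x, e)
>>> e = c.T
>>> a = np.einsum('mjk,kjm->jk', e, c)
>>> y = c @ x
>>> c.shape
(19, 5, 17)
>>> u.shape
(17, 5, 11)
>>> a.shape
(5, 19)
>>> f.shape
(5, 19)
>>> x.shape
(17, 19)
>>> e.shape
(17, 5, 19)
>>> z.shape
()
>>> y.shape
(19, 5, 19)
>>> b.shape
(17,)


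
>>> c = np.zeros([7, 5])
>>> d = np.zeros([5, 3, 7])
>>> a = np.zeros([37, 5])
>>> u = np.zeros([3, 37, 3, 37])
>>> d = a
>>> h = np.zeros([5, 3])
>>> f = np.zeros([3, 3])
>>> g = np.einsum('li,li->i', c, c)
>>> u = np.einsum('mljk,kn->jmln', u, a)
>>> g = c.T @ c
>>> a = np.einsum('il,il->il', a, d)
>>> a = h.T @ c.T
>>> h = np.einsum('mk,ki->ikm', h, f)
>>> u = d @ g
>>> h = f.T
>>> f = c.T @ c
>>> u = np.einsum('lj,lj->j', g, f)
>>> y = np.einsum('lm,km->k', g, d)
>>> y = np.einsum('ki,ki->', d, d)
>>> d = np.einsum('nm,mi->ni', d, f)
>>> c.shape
(7, 5)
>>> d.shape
(37, 5)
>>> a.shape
(3, 7)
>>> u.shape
(5,)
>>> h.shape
(3, 3)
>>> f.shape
(5, 5)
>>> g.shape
(5, 5)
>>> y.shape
()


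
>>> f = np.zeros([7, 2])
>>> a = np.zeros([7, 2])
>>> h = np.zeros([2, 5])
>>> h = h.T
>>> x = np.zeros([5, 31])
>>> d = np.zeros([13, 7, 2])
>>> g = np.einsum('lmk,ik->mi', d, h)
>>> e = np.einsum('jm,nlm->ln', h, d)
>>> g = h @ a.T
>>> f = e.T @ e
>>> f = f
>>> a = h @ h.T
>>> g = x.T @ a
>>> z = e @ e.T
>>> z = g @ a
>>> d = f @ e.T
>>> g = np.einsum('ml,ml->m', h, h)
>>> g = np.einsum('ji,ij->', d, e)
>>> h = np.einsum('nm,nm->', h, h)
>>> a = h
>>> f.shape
(13, 13)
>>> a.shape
()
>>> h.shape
()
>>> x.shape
(5, 31)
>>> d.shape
(13, 7)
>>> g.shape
()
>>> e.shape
(7, 13)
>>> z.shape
(31, 5)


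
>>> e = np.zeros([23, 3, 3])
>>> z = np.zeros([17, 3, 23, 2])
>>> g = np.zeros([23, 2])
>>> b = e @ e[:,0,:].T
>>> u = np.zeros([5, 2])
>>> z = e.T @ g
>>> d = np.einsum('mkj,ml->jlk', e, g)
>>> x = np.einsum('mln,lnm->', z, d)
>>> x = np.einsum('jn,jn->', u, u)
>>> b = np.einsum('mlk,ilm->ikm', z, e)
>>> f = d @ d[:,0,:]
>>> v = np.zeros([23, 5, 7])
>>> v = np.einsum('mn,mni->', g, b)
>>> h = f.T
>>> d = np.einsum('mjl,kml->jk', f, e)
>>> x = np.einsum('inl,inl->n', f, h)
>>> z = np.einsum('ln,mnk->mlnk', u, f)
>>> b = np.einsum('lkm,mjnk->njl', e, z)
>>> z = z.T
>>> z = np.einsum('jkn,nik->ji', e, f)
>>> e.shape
(23, 3, 3)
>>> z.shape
(23, 2)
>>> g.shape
(23, 2)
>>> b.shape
(2, 5, 23)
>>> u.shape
(5, 2)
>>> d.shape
(2, 23)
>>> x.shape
(2,)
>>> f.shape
(3, 2, 3)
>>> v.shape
()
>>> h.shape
(3, 2, 3)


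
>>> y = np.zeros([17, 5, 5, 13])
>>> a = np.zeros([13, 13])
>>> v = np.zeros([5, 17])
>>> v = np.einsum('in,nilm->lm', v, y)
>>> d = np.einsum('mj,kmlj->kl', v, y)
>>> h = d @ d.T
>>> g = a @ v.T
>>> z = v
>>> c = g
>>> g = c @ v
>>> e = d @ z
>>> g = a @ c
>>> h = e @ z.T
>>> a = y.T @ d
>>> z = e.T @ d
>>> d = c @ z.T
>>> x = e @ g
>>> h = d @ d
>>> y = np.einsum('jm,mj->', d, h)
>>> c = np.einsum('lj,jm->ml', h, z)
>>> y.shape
()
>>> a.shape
(13, 5, 5, 5)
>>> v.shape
(5, 13)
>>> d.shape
(13, 13)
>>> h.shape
(13, 13)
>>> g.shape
(13, 5)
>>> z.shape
(13, 5)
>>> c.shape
(5, 13)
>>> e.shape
(17, 13)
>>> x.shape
(17, 5)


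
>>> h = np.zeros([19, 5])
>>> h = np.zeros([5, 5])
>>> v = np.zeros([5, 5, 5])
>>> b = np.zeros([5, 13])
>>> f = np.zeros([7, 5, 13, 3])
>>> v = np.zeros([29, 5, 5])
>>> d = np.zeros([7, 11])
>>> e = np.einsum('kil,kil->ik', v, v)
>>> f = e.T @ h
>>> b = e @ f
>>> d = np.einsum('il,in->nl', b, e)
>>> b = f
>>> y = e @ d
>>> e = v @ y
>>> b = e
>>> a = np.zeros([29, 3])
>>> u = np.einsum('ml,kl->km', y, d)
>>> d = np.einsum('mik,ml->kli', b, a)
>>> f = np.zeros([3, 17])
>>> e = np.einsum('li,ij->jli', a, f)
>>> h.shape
(5, 5)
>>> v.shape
(29, 5, 5)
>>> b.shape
(29, 5, 5)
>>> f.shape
(3, 17)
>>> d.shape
(5, 3, 5)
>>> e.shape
(17, 29, 3)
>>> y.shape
(5, 5)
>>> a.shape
(29, 3)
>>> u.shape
(29, 5)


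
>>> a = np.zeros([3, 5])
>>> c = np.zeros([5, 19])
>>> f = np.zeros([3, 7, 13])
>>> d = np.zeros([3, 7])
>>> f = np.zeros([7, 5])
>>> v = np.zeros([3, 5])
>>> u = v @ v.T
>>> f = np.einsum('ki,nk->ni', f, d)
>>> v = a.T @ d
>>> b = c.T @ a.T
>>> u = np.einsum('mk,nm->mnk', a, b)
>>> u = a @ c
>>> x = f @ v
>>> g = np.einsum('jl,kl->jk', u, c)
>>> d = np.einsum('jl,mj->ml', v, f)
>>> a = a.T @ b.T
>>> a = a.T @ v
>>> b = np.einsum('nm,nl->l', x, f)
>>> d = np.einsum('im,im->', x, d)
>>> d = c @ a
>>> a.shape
(19, 7)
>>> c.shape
(5, 19)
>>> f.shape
(3, 5)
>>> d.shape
(5, 7)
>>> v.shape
(5, 7)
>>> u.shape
(3, 19)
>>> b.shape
(5,)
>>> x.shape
(3, 7)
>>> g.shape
(3, 5)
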